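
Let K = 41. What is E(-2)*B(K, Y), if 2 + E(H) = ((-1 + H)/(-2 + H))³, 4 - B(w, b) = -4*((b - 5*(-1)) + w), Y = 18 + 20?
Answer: -8585/16 ≈ -536.56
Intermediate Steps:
Y = 38
B(w, b) = 24 + 4*b + 4*w (B(w, b) = 4 - (-4)*((b - 5*(-1)) + w) = 4 - (-4)*((b + 5) + w) = 4 - (-4)*((5 + b) + w) = 4 - (-4)*(5 + b + w) = 4 - (-20 - 4*b - 4*w) = 4 + (20 + 4*b + 4*w) = 24 + 4*b + 4*w)
E(H) = -2 + (-1 + H)³/(-2 + H)³ (E(H) = -2 + ((-1 + H)/(-2 + H))³ = -2 + (-1 + H)³/(-2 + H)³)
E(-2)*B(K, Y) = (-2 + (-1 - 2)³/(-2 - 2)³)*(24 + 4*38 + 4*41) = (-2 + (-3)³/(-4)³)*(24 + 152 + 164) = (-2 - 27*(-1/64))*340 = (-2 + 27/64)*340 = -101/64*340 = -8585/16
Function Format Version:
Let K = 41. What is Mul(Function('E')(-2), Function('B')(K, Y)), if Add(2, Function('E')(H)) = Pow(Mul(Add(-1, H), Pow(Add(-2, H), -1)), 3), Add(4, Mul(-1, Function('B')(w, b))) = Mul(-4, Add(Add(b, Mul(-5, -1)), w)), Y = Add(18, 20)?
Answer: Rational(-8585, 16) ≈ -536.56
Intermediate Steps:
Y = 38
Function('B')(w, b) = Add(24, Mul(4, b), Mul(4, w)) (Function('B')(w, b) = Add(4, Mul(-1, Mul(-4, Add(Add(b, Mul(-5, -1)), w)))) = Add(4, Mul(-1, Mul(-4, Add(Add(b, 5), w)))) = Add(4, Mul(-1, Mul(-4, Add(Add(5, b), w)))) = Add(4, Mul(-1, Mul(-4, Add(5, b, w)))) = Add(4, Mul(-1, Add(-20, Mul(-4, b), Mul(-4, w)))) = Add(4, Add(20, Mul(4, b), Mul(4, w))) = Add(24, Mul(4, b), Mul(4, w)))
Function('E')(H) = Add(-2, Mul(Pow(Add(-1, H), 3), Pow(Add(-2, H), -3))) (Function('E')(H) = Add(-2, Pow(Mul(Add(-1, H), Pow(Add(-2, H), -1)), 3)) = Add(-2, Pow(Mul(Pow(Add(-2, H), -1), Add(-1, H)), 3)) = Add(-2, Mul(Pow(Add(-1, H), 3), Pow(Add(-2, H), -3))))
Mul(Function('E')(-2), Function('B')(K, Y)) = Mul(Add(-2, Mul(Pow(Add(-1, -2), 3), Pow(Add(-2, -2), -3))), Add(24, Mul(4, 38), Mul(4, 41))) = Mul(Add(-2, Mul(Pow(-3, 3), Pow(-4, -3))), Add(24, 152, 164)) = Mul(Add(-2, Mul(-27, Rational(-1, 64))), 340) = Mul(Add(-2, Rational(27, 64)), 340) = Mul(Rational(-101, 64), 340) = Rational(-8585, 16)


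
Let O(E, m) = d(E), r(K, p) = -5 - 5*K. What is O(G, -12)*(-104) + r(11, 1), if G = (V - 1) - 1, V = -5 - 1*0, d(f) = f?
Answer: 668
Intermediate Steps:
V = -5 (V = -5 + 0 = -5)
G = -7 (G = (-5 - 1) - 1 = -6 - 1 = -7)
O(E, m) = E
O(G, -12)*(-104) + r(11, 1) = -7*(-104) + (-5 - 5*11) = 728 + (-5 - 55) = 728 - 60 = 668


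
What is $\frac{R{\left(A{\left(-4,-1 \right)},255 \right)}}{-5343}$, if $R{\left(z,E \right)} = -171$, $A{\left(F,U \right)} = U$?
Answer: $\frac{57}{1781} \approx 0.032004$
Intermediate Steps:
$\frac{R{\left(A{\left(-4,-1 \right)},255 \right)}}{-5343} = - \frac{171}{-5343} = \left(-171\right) \left(- \frac{1}{5343}\right) = \frac{57}{1781}$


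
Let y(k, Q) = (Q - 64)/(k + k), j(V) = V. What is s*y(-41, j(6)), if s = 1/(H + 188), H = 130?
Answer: 29/13038 ≈ 0.0022243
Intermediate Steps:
y(k, Q) = (-64 + Q)/(2*k) (y(k, Q) = (-64 + Q)/((2*k)) = (-64 + Q)*(1/(2*k)) = (-64 + Q)/(2*k))
s = 1/318 (s = 1/(130 + 188) = 1/318 ≈ 0.0031447)
s*y(-41, j(6)) = ((1/2)*(-64 + 6)/(-41))/318 = ((1/2)*(-1/41)*(-58))/318 = (1/318)*(29/41) = 29/13038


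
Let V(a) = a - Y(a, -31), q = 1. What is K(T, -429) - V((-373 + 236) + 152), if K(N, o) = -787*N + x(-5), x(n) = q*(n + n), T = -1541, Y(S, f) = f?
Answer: 1212711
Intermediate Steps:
x(n) = 2*n (x(n) = 1*(n + n) = 1*(2*n) = 2*n)
K(N, o) = -10 - 787*N (K(N, o) = -787*N + 2*(-5) = -787*N - 10 = -10 - 787*N)
V(a) = 31 + a (V(a) = a - 1*(-31) = a + 31 = 31 + a)
K(T, -429) - V((-373 + 236) + 152) = (-10 - 787*(-1541)) - (31 + ((-373 + 236) + 152)) = (-10 + 1212767) - (31 + (-137 + 152)) = 1212757 - (31 + 15) = 1212757 - 1*46 = 1212757 - 46 = 1212711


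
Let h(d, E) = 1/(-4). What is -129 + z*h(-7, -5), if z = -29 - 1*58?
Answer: -429/4 ≈ -107.25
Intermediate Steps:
h(d, E) = -¼
z = -87 (z = -29 - 58 = -87)
-129 + z*h(-7, -5) = -129 - 87*(-¼) = -129 + 87/4 = -429/4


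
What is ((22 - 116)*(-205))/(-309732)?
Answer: -9635/154866 ≈ -0.062215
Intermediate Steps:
((22 - 116)*(-205))/(-309732) = -94*(-205)*(-1/309732) = 19270*(-1/309732) = -9635/154866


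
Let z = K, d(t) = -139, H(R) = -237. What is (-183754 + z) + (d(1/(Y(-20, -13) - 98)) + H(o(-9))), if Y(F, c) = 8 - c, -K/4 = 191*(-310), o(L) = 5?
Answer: 52710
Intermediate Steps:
K = 236840 (K = -764*(-310) = -4*(-59210) = 236840)
z = 236840
(-183754 + z) + (d(1/(Y(-20, -13) - 98)) + H(o(-9))) = (-183754 + 236840) + (-139 - 237) = 53086 - 376 = 52710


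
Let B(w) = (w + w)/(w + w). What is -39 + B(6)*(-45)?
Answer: -84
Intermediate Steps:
B(w) = 1 (B(w) = (2*w)/((2*w)) = (2*w)*(1/(2*w)) = 1)
-39 + B(6)*(-45) = -39 + 1*(-45) = -39 - 45 = -84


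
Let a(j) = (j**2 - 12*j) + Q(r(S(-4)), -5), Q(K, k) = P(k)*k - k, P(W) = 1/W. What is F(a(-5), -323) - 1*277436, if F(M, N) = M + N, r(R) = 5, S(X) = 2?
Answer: -277668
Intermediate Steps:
Q(K, k) = 1 - k (Q(K, k) = k/k - k = 1 - k)
a(j) = 6 + j**2 - 12*j (a(j) = (j**2 - 12*j) + (1 - 1*(-5)) = (j**2 - 12*j) + (1 + 5) = (j**2 - 12*j) + 6 = 6 + j**2 - 12*j)
F(a(-5), -323) - 1*277436 = ((6 + (-5)**2 - 12*(-5)) - 323) - 1*277436 = ((6 + 25 + 60) - 323) - 277436 = (91 - 323) - 277436 = -232 - 277436 = -277668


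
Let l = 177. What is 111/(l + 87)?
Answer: 37/88 ≈ 0.42045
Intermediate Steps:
111/(l + 87) = 111/(177 + 87) = 111/264 = (1/264)*111 = 37/88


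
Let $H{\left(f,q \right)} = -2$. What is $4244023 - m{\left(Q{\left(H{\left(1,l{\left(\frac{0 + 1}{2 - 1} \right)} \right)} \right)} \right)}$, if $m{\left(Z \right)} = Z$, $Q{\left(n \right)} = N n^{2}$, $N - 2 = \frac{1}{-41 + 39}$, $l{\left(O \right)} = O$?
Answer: $4244017$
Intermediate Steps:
$N = \frac{3}{2}$ ($N = 2 + \frac{1}{-41 + 39} = 2 + \frac{1}{-2} = 2 - \frac{1}{2} = \frac{3}{2} \approx 1.5$)
$Q{\left(n \right)} = \frac{3 n^{2}}{2}$
$4244023 - m{\left(Q{\left(H{\left(1,l{\left(\frac{0 + 1}{2 - 1} \right)} \right)} \right)} \right)} = 4244023 - \frac{3 \left(-2\right)^{2}}{2} = 4244023 - \frac{3}{2} \cdot 4 = 4244023 - 6 = 4244017$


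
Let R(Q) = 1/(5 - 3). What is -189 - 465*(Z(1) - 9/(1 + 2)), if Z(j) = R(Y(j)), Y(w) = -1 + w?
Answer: 1947/2 ≈ 973.50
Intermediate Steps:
R(Q) = ½ (R(Q) = 1/2 = ½)
Z(j) = ½
-189 - 465*(Z(1) - 9/(1 + 2)) = -189 - 465*(½ - 9/(1 + 2)) = -189 - 465*(½ - 9/3) = -189 - 465*(½ - 9*⅓) = -189 - 465*(½ - 3) = -189 - 465*(-5/2) = -189 + 2325/2 = 1947/2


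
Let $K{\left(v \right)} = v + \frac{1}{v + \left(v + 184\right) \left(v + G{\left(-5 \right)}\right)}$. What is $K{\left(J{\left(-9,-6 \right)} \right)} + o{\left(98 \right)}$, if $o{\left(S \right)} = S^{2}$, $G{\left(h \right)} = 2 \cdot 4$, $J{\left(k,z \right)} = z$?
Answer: $\frac{3359301}{350} \approx 9598.0$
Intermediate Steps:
$G{\left(h \right)} = 8$
$K{\left(v \right)} = v + \frac{1}{v + \left(8 + v\right) \left(184 + v\right)}$ ($K{\left(v \right)} = v + \frac{1}{v + \left(v + 184\right) \left(v + 8\right)} = v + \frac{1}{v + \left(184 + v\right) \left(8 + v\right)} = v + \frac{1}{v + \left(8 + v\right) \left(184 + v\right)}$)
$K{\left(J{\left(-9,-6 \right)} \right)} + o{\left(98 \right)} = \frac{1 + \left(-6\right)^{3} + 193 \left(-6\right)^{2} + 1472 \left(-6\right)}{1472 + \left(-6\right)^{2} + 193 \left(-6\right)} + 98^{2} = \frac{1 - 216 + 193 \cdot 36 - 8832}{1472 + 36 - 1158} + 9604 = \frac{1 - 216 + 6948 - 8832}{350} + 9604 = \frac{1}{350} \left(-2099\right) + 9604 = - \frac{2099}{350} + 9604 = \frac{3359301}{350}$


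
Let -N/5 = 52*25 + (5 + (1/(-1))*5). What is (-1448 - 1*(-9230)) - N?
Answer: 14282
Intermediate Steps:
N = -6500 (N = -5*(52*25 + (5 + (1/(-1))*5)) = -5*(1300 + (5 + (1*(-1))*5)) = -5*(1300 + (5 - 1*5)) = -5*(1300 + (5 - 5)) = -5*(1300 + 0) = -5*1300 = -6500)
(-1448 - 1*(-9230)) - N = (-1448 - 1*(-9230)) - 1*(-6500) = (-1448 + 9230) + 6500 = 7782 + 6500 = 14282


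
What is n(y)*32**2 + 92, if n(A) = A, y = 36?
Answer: 36956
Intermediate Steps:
n(y)*32**2 + 92 = 36*32**2 + 92 = 36*1024 + 92 = 36864 + 92 = 36956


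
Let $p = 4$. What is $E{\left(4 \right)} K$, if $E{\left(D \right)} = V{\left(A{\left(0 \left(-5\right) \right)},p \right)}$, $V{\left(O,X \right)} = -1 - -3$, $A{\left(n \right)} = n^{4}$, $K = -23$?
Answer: $-46$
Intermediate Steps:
$V{\left(O,X \right)} = 2$ ($V{\left(O,X \right)} = -1 + 3 = 2$)
$E{\left(D \right)} = 2$
$E{\left(4 \right)} K = 2 \left(-23\right) = -46$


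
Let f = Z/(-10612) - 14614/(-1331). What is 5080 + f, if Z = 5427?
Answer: 71900686191/14124572 ≈ 5090.5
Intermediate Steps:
f = 147860431/14124572 (f = 5427/(-10612) - 14614/(-1331) = 5427*(-1/10612) - 14614*(-1/1331) = -5427/10612 + 14614/1331 = 147860431/14124572 ≈ 10.468)
5080 + f = 5080 + 147860431/14124572 = 71900686191/14124572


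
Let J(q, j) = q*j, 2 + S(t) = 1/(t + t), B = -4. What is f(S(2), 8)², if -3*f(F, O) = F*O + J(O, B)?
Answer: 2116/9 ≈ 235.11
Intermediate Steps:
S(t) = -2 + 1/(2*t) (S(t) = -2 + 1/(t + t) = -2 + 1/(2*t))
J(q, j) = j*q
f(F, O) = 4*O/3 - F*O/3 (f(F, O) = -(F*O - 4*O)/3 = -(-4*O + F*O)/3 = 4*O/3 - F*O/3)
f(S(2), 8)² = ((⅓)*8*(4 - (-2 + (½)/2)))² = ((⅓)*8*(4 - (-2 + (½)*(½))))² = ((⅓)*8*(4 - (-2 + ¼)))² = ((⅓)*8*(4 - 1*(-7/4)))² = ((⅓)*8*(4 + 7/4))² = ((⅓)*8*(23/4))² = (46/3)² = 2116/9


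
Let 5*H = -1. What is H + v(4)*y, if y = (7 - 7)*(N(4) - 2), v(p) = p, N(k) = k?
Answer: -1/5 ≈ -0.20000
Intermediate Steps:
H = -1/5 (H = (1/5)*(-1) = -1/5 ≈ -0.20000)
y = 0 (y = (7 - 7)*(4 - 2) = 0*2 = 0)
H + v(4)*y = -1/5 + 4*0 = -1/5 + 0 = -1/5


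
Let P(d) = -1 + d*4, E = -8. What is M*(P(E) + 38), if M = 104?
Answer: 520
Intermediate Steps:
P(d) = -1 + 4*d
M*(P(E) + 38) = 104*((-1 + 4*(-8)) + 38) = 104*((-1 - 32) + 38) = 104*(-33 + 38) = 104*5 = 520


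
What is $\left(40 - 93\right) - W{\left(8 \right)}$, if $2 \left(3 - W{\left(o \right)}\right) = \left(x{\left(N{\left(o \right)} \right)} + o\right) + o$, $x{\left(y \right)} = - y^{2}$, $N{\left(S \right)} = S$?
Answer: $-80$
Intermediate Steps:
$W{\left(o \right)} = 3 + \frac{o^{2}}{2} - o$ ($W{\left(o \right)} = 3 - \frac{\left(- o^{2} + o\right) + o}{2} = 3 - \frac{\left(o - o^{2}\right) + o}{2} = 3 - \frac{- o^{2} + 2 o}{2} = 3 + \left(\frac{o^{2}}{2} - o\right) = 3 + \frac{o^{2}}{2} - o$)
$\left(40 - 93\right) - W{\left(8 \right)} = \left(40 - 93\right) - \left(3 + \frac{8^{2}}{2} - 8\right) = \left(40 - 93\right) - \left(3 + \frac{1}{2} \cdot 64 - 8\right) = -53 - \left(3 + 32 - 8\right) = -53 - 27 = -80$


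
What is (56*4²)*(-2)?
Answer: -1792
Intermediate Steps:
(56*4²)*(-2) = (56*16)*(-2) = 896*(-2) = -1792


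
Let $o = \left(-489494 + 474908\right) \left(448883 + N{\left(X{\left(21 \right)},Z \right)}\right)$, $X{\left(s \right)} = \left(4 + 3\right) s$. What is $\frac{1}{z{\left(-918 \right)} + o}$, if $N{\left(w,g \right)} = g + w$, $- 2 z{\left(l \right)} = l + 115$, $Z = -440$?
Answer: $- \frac{2}{13086266677} \approx -1.5283 \cdot 10^{-10}$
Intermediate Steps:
$X{\left(s \right)} = 7 s$
$z{\left(l \right)} = - \frac{115}{2} - \frac{l}{2}$ ($z{\left(l \right)} = - \frac{l + 115}{2} = - \frac{115 + l}{2} = - \frac{115}{2} - \frac{l}{2}$)
$o = -6543133740$ ($o = \left(-489494 + 474908\right) \left(448883 + \left(-440 + 7 \cdot 21\right)\right) = - 14586 \left(448883 + \left(-440 + 147\right)\right) = - 14586 \left(448883 - 293\right) = \left(-14586\right) 448590 = -6543133740$)
$\frac{1}{z{\left(-918 \right)} + o} = \frac{1}{\left(- \frac{115}{2} - -459\right) - 6543133740} = \frac{1}{\left(- \frac{115}{2} + 459\right) - 6543133740} = \frac{1}{\frac{803}{2} - 6543133740} = \frac{1}{- \frac{13086266677}{2}} = - \frac{2}{13086266677}$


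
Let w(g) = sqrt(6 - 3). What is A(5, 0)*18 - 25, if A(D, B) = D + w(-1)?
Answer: 65 + 18*sqrt(3) ≈ 96.177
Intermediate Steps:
w(g) = sqrt(3)
A(D, B) = D + sqrt(3)
A(5, 0)*18 - 25 = (5 + sqrt(3))*18 - 25 = (90 + 18*sqrt(3)) - 25 = 65 + 18*sqrt(3)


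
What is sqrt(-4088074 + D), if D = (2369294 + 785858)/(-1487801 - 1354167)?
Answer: I*sqrt(128978484088904277)/177623 ≈ 2021.9*I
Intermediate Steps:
D = -197197/177623 (D = 3155152/(-2841968) = 3155152*(-1/2841968) = -197197/177623 ≈ -1.1102)
sqrt(-4088074 + D) = sqrt(-4088074 - 197197/177623) = sqrt(-726136165299/177623) = I*sqrt(128978484088904277)/177623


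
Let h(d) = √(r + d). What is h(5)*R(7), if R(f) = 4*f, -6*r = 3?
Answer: 42*√2 ≈ 59.397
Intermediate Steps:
r = -½ (r = -⅙*3 = -½ ≈ -0.50000)
h(d) = √(-½ + d)
h(5)*R(7) = (√(-2 + 4*5)/2)*(4*7) = (√(-2 + 20)/2)*28 = (√18/2)*28 = ((3*√2)/2)*28 = (3*√2/2)*28 = 42*√2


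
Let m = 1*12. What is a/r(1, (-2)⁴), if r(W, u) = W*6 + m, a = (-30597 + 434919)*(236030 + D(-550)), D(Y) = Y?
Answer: 15868290760/3 ≈ 5.2894e+9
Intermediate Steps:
a = 95209744560 (a = (-30597 + 434919)*(236030 - 550) = 404322*235480 = 95209744560)
m = 12
r(W, u) = 12 + 6*W (r(W, u) = W*6 + 12 = 6*W + 12 = 12 + 6*W)
a/r(1, (-2)⁴) = 95209744560/(12 + 6*1) = 95209744560/(12 + 6) = 95209744560/18 = 95209744560*(1/18) = 15868290760/3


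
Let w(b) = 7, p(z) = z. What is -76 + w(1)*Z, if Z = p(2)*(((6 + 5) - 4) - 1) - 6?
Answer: -34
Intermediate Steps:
Z = 6 (Z = 2*(((6 + 5) - 4) - 1) - 6 = 2*((11 - 4) - 1) - 6 = 2*(7 - 1) - 6 = 2*6 - 6 = 12 - 6 = 6)
-76 + w(1)*Z = -76 + 7*6 = -76 + 42 = -34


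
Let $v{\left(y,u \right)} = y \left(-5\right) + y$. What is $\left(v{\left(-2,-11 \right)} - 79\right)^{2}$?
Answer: $5041$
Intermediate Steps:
$v{\left(y,u \right)} = - 4 y$ ($v{\left(y,u \right)} = - 5 y + y = - 4 y$)
$\left(v{\left(-2,-11 \right)} - 79\right)^{2} = \left(\left(-4\right) \left(-2\right) - 79\right)^{2} = \left(8 - 79\right)^{2} = \left(-71\right)^{2} = 5041$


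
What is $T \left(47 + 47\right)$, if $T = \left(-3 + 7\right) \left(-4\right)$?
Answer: $-1504$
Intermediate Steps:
$T = -16$ ($T = 4 \left(-4\right) = -16$)
$T \left(47 + 47\right) = - 16 \left(47 + 47\right) = \left(-16\right) 94 = -1504$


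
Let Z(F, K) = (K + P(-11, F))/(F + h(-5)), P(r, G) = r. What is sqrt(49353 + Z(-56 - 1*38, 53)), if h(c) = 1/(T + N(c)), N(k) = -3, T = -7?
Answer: sqrt(43700748573)/941 ≈ 222.15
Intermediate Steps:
h(c) = -1/10 (h(c) = 1/(-7 - 3) = 1/(-10) = -1/10)
Z(F, K) = (-11 + K)/(-1/10 + F) (Z(F, K) = (K - 11)/(F - 1/10) = (-11 + K)/(-1/10 + F))
sqrt(49353 + Z(-56 - 1*38, 53)) = sqrt(49353 + 10*(-11 + 53)/(-1 + 10*(-56 - 1*38))) = sqrt(49353 + 10*42/(-1 + 10*(-56 - 38))) = sqrt(49353 + 10*42/(-1 + 10*(-94))) = sqrt(49353 + 10*42/(-1 - 940)) = sqrt(49353 + 10*42/(-941)) = sqrt(49353 + 10*(-1/941)*42) = sqrt(49353 - 420/941) = sqrt(46440753/941) = sqrt(43700748573)/941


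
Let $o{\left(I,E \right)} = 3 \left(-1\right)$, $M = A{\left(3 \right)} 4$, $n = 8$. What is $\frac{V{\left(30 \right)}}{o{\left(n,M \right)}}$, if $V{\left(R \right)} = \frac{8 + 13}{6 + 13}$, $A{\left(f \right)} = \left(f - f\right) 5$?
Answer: $- \frac{7}{19} \approx -0.36842$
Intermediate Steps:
$A{\left(f \right)} = 0$ ($A{\left(f \right)} = 0 \cdot 5 = 0$)
$V{\left(R \right)} = \frac{21}{19}$
$M = 0$ ($M = 0 \cdot 4 = 0$)
$o{\left(I,E \right)} = -3$
$\frac{V{\left(30 \right)}}{o{\left(n,M \right)}} = \frac{21}{19 \left(-3\right)} = \frac{21}{19} \left(- \frac{1}{3}\right) = - \frac{7}{19}$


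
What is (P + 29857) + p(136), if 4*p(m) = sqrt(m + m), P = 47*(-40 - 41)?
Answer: 26050 + sqrt(17) ≈ 26054.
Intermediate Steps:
P = -3807 (P = 47*(-81) = -3807)
p(m) = sqrt(2)*sqrt(m)/4 (p(m) = sqrt(m + m)/4 = sqrt(2*m)/4 = (sqrt(2)*sqrt(m))/4 = sqrt(2)*sqrt(m)/4)
(P + 29857) + p(136) = (-3807 + 29857) + sqrt(2)*sqrt(136)/4 = 26050 + sqrt(2)*(2*sqrt(34))/4 = 26050 + sqrt(17)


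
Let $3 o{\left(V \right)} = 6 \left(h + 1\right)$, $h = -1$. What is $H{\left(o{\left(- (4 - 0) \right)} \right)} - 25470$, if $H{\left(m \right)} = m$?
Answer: $-25470$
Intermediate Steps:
$o{\left(V \right)} = 0$ ($o{\left(V \right)} = \frac{6 \left(-1 + 1\right)}{3} = \frac{6 \cdot 0}{3} = \frac{1}{3} \cdot 0 = 0$)
$H{\left(o{\left(- (4 - 0) \right)} \right)} - 25470 = 0 - 25470 = -25470$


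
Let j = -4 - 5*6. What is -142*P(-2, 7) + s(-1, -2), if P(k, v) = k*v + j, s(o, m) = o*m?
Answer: 6818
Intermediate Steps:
j = -34 (j = -4 - 30 = -34)
s(o, m) = m*o
P(k, v) = -34 + k*v (P(k, v) = k*v - 34 = -34 + k*v)
-142*P(-2, 7) + s(-1, -2) = -142*(-34 - 2*7) - 2*(-1) = -142*(-34 - 14) + 2 = -142*(-48) + 2 = 6816 + 2 = 6818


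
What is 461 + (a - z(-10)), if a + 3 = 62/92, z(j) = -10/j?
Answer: 21053/46 ≈ 457.67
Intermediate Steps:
a = -107/46 (a = -3 + 62/92 = -3 + 62*(1/92) = -3 + 31/46 = -107/46 ≈ -2.3261)
461 + (a - z(-10)) = 461 + (-107/46 - (-10)/(-10)) = 461 + (-107/46 - (-10)*(-1)/10) = 461 + (-107/46 - 1*1) = 461 + (-107/46 - 1) = 461 - 153/46 = 21053/46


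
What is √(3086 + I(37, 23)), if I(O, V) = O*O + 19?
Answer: √4474 ≈ 66.888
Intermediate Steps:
I(O, V) = 19 + O² (I(O, V) = O² + 19 = 19 + O²)
√(3086 + I(37, 23)) = √(3086 + (19 + 37²)) = √(3086 + (19 + 1369)) = √(3086 + 1388) = √4474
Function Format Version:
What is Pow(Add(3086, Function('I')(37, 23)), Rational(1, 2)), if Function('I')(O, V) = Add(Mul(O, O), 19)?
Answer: Pow(4474, Rational(1, 2)) ≈ 66.888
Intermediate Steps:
Function('I')(O, V) = Add(19, Pow(O, 2)) (Function('I')(O, V) = Add(Pow(O, 2), 19) = Add(19, Pow(O, 2)))
Pow(Add(3086, Function('I')(37, 23)), Rational(1, 2)) = Pow(Add(3086, Add(19, Pow(37, 2))), Rational(1, 2)) = Pow(Add(3086, Add(19, 1369)), Rational(1, 2)) = Pow(Add(3086, 1388), Rational(1, 2)) = Pow(4474, Rational(1, 2))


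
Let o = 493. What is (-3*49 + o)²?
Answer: 119716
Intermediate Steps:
(-3*49 + o)² = (-3*49 + 493)² = (-147 + 493)² = 346² = 119716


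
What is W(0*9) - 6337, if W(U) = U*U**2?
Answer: -6337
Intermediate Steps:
W(U) = U**3
W(0*9) - 6337 = (0*9)**3 - 6337 = 0**3 - 6337 = 0 - 6337 = -6337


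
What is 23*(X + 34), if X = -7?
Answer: 621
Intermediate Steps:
23*(X + 34) = 23*(-7 + 34) = 23*27 = 621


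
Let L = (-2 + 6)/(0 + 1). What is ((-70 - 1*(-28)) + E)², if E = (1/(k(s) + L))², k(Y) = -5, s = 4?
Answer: 1681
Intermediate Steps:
L = 4 (L = 4/1 = 4*1 = 4)
E = 1 (E = (1/(-5 + 4))² = (1/(-1))² = (-1)² = 1)
((-70 - 1*(-28)) + E)² = ((-70 - 1*(-28)) + 1)² = ((-70 + 28) + 1)² = (-42 + 1)² = (-41)² = 1681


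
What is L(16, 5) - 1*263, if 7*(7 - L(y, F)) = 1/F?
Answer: -8961/35 ≈ -256.03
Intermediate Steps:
L(y, F) = 7 - 1/(7*F)
L(16, 5) - 1*263 = (7 - 1/7/5) - 1*263 = (7 - 1/7*1/5) - 263 = (7 - 1/35) - 263 = 244/35 - 263 = -8961/35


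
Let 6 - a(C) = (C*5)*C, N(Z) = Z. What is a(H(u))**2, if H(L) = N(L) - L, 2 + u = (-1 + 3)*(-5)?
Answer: 36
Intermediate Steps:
u = -12 (u = -2 + (-1 + 3)*(-5) = -2 + 2*(-5) = -2 - 10 = -12)
H(L) = 0 (H(L) = L - L = 0)
a(C) = 6 - 5*C**2 (a(C) = 6 - C*5*C = 6 - 5*C*C = 6 - 5*C**2)
a(H(u))**2 = (6 - 5*0**2)**2 = (6 - 5*0)**2 = (6 + 0)**2 = 6**2 = 36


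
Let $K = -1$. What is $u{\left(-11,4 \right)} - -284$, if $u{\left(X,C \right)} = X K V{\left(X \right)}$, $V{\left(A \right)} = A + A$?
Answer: $42$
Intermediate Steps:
$V{\left(A \right)} = 2 A$
$u{\left(X,C \right)} = - 2 X^{2}$ ($u{\left(X,C \right)} = X \left(-1\right) 2 X = - X 2 X = - 2 X^{2}$)
$u{\left(-11,4 \right)} - -284 = - 2 \left(-11\right)^{2} - -284 = \left(-2\right) 121 + 284 = -242 + 284 = 42$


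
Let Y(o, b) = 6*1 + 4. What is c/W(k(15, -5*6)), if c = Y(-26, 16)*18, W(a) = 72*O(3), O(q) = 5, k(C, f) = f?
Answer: ½ ≈ 0.50000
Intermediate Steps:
W(a) = 360 (W(a) = 72*5 = 360)
Y(o, b) = 10 (Y(o, b) = 6 + 4 = 10)
c = 180 (c = 10*18 = 180)
c/W(k(15, -5*6)) = 180/360 = 180*(1/360) = ½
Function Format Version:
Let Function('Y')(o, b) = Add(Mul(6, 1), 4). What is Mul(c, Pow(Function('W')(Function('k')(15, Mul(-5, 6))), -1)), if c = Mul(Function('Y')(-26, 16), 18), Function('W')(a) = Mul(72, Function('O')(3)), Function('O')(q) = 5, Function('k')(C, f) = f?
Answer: Rational(1, 2) ≈ 0.50000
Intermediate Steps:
Function('W')(a) = 360 (Function('W')(a) = Mul(72, 5) = 360)
Function('Y')(o, b) = 10 (Function('Y')(o, b) = Add(6, 4) = 10)
c = 180 (c = Mul(10, 18) = 180)
Mul(c, Pow(Function('W')(Function('k')(15, Mul(-5, 6))), -1)) = Mul(180, Pow(360, -1)) = Mul(180, Rational(1, 360)) = Rational(1, 2)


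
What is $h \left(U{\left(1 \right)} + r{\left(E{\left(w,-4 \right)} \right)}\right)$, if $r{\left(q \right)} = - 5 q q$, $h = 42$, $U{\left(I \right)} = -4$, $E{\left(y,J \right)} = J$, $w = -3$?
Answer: $-3528$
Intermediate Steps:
$r{\left(q \right)} = - 5 q^{2}$
$h \left(U{\left(1 \right)} + r{\left(E{\left(w,-4 \right)} \right)}\right) = 42 \left(-4 - 5 \left(-4\right)^{2}\right) = 42 \left(-4 - 80\right) = 42 \left(-84\right) = -3528$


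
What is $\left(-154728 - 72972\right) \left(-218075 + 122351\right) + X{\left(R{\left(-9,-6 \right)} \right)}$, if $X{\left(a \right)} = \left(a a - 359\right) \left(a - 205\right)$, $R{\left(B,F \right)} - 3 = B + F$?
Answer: $21796401455$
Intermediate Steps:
$R{\left(B,F \right)} = 3 + B + F$ ($R{\left(B,F \right)} = 3 + \left(B + F\right) = 3 + B + F$)
$X{\left(a \right)} = \left(-359 + a^{2}\right) \left(-205 + a\right)$ ($X{\left(a \right)} = \left(a^{2} - 359\right) \left(-205 + a\right) = \left(-359 + a^{2}\right) \left(-205 + a\right)$)
$\left(-154728 - 72972\right) \left(-218075 + 122351\right) + X{\left(R{\left(-9,-6 \right)} \right)} = \left(-154728 - 72972\right) \left(-218075 + 122351\right) + \left(73595 + \left(3 - 9 - 6\right)^{3} - 359 \left(3 - 9 - 6\right) - 205 \left(3 - 9 - 6\right)^{2}\right) = \left(-227700\right) \left(-95724\right) + \left(73595 + \left(-12\right)^{3} - -4308 - 205 \left(-12\right)^{2}\right) = 21796354800 + \left(73595 - 1728 + 4308 - 29520\right) = 21796354800 + 46655 = 21796401455$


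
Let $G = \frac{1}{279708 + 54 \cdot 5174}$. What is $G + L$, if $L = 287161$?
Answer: $\frac{160552863745}{559104} \approx 2.8716 \cdot 10^{5}$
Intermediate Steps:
$G = \frac{1}{559104}$ ($G = \frac{1}{279708 + 279396} = \frac{1}{559104} \approx 1.7886 \cdot 10^{-6}$)
$G + L = \frac{1}{559104} + 287161 = \frac{160552863745}{559104}$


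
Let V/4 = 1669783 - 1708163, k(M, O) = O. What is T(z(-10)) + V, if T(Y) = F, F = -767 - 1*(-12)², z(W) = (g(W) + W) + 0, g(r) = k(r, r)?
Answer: -154431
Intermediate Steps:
V = -153520 (V = 4*(1669783 - 1708163) = 4*(-38380) = -153520)
g(r) = r
z(W) = 2*W (z(W) = (W + W) + 0 = 2*W + 0 = 2*W)
F = -911 (F = -767 - 1*144 = -767 - 144 = -911)
T(Y) = -911
T(z(-10)) + V = -911 - 153520 = -154431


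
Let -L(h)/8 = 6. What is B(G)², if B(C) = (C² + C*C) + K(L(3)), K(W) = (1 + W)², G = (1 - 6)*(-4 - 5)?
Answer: 39175081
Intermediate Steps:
L(h) = -48 (L(h) = -8*6 = -48)
G = 45 (G = -5*(-9) = 45)
B(C) = 2209 + 2*C² (B(C) = (C² + C*C) + (1 - 48)² = (C² + C²) + (-47)² = 2*C² + 2209 = 2209 + 2*C²)
B(G)² = (2209 + 2*45²)² = (2209 + 2*2025)² = (2209 + 4050)² = 6259² = 39175081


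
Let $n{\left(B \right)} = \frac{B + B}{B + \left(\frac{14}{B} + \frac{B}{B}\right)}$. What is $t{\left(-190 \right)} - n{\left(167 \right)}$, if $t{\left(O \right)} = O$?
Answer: $- \frac{2694539}{14035} \approx -191.99$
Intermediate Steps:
$n{\left(B \right)} = \frac{2 B}{1 + B + \frac{14}{B}}$ ($n{\left(B \right)} = \frac{2 B}{B + \left(\frac{14}{B} + 1\right)} = \frac{2 B}{B + \left(1 + \frac{14}{B}\right)} = \frac{2 B}{1 + B + \frac{14}{B}}$)
$t{\left(-190 \right)} - n{\left(167 \right)} = -190 - \frac{2 \cdot 167^{2}}{14 + 167 + 167^{2}} = -190 - 2 \cdot 27889 \frac{1}{14 + 167 + 27889} = -190 - 2 \cdot 27889 \cdot \frac{1}{28070} = -190 - \frac{27889}{14035} = - \frac{2694539}{14035}$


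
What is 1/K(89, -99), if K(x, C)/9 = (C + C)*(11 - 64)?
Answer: 1/94446 ≈ 1.0588e-5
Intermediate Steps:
K(x, C) = -954*C (K(x, C) = 9*((C + C)*(11 - 64)) = 9*((2*C)*(-53)) = 9*(-106*C) = -954*C)
1/K(89, -99) = 1/(-954*(-99)) = 1/94446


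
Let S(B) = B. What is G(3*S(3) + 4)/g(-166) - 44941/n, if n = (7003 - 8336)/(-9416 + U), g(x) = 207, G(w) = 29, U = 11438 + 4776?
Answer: 63240384683/275931 ≈ 2.2919e+5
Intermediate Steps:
U = 16214
n = -1333/6798 (n = (7003 - 8336)/(-9416 + 16214) = -1333/6798 ≈ -0.19609)
G(3*S(3) + 4)/g(-166) - 44941/n = 29/207 - 44941/(-1333/6798) = 29*(1/207) - 44941*(-6798/1333) = 29/207 + 305508918/1333 = 63240384683/275931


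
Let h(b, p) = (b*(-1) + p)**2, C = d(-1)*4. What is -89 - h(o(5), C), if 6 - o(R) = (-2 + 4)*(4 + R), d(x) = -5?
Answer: -153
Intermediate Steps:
C = -20 (C = -5*4 = -20)
o(R) = -2 - 2*R (o(R) = 6 - (-2 + 4)*(4 + R) = 6 - 2*(4 + R) = 6 - (8 + 2*R) = 6 + (-8 - 2*R) = -2 - 2*R)
h(b, p) = (p - b)**2 (h(b, p) = (-b + p)**2 = (p - b)**2)
-89 - h(o(5), C) = -89 - ((-2 - 2*5) - 1*(-20))**2 = -89 - ((-2 - 10) + 20)**2 = -89 - (-12 + 20)**2 = -89 - 1*8**2 = -89 - 1*64 = -89 - 64 = -153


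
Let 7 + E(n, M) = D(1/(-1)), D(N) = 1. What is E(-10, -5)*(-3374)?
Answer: 20244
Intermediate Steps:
E(n, M) = -6 (E(n, M) = -7 + 1 = -6)
E(-10, -5)*(-3374) = -6*(-3374) = 20244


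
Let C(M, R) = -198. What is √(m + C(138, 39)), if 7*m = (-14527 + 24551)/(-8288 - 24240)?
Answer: I*√3274134302/4066 ≈ 14.073*I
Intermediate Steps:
m = -179/4066 (m = ((-14527 + 24551)/(-8288 - 24240))/7 = (10024/(-32528))/7 = (10024*(-1/32528))/7 = (⅐)*(-1253/4066) = -179/4066 ≈ -0.044024)
√(m + C(138, 39)) = √(-179/4066 - 198) = √(-805247/4066) = I*√3274134302/4066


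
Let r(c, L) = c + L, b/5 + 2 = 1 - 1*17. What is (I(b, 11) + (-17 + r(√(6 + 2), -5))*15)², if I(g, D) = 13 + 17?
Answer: 91800 - 18000*√2 ≈ 66344.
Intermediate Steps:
b = -90 (b = -10 + 5*(1 - 1*17) = -10 + 5*(1 - 17) = -10 + 5*(-16) = -10 - 80 = -90)
r(c, L) = L + c
I(g, D) = 30
(I(b, 11) + (-17 + r(√(6 + 2), -5))*15)² = (30 + (-17 + (-5 + √(6 + 2)))*15)² = (30 + (-17 + (-5 + √8))*15)² = (30 + (-17 + (-5 + 2*√2))*15)² = (30 + (-22 + 2*√2)*15)² = (30 + (-330 + 30*√2))² = (-300 + 30*√2)²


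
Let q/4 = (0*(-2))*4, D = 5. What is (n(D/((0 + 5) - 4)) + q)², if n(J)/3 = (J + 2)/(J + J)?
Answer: 441/100 ≈ 4.4100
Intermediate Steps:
n(J) = 3*(2 + J)/(2*J) (n(J) = 3*((J + 2)/(J + J)) = 3*((2 + J)/((2*J))) = 3*((2 + J)*(1/(2*J))) = 3*((2 + J)/(2*J)) = 3*(2 + J)/(2*J))
q = 0 (q = 4*((0*(-2))*4) = 4*(0*4) = 4*0 = 0)
(n(D/((0 + 5) - 4)) + q)² = ((3/2 + 3/((5/((0 + 5) - 4)))) + 0)² = ((3/2 + 3/((5/(5 - 4)))) + 0)² = ((3/2 + 3/((5/1))) + 0)² = ((3/2 + 3/((5*1))) + 0)² = ((3/2 + 3/5) + 0)² = ((3/2 + 3*(⅕)) + 0)² = ((3/2 + ⅗) + 0)² = (21/10 + 0)² = (21/10)² = 441/100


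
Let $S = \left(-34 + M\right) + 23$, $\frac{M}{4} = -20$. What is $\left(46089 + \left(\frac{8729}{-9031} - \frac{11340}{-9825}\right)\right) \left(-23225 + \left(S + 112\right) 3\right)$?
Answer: $- \frac{6314693167515932}{5915305} \approx -1.0675 \cdot 10^{9}$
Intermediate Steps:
$M = -80$ ($M = 4 \left(-20\right) = -80$)
$S = -91$ ($S = \left(-34 - 80\right) + 23 = -114 + 23 = -91$)
$\left(46089 + \left(\frac{8729}{-9031} - \frac{11340}{-9825}\right)\right) \left(-23225 + \left(S + 112\right) 3\right) = \left(46089 + \left(\frac{8729}{-9031} - \frac{11340}{-9825}\right)\right) \left(-23225 + \left(-91 + 112\right) 3\right) = \left(46089 + \left(8729 \left(- \frac{1}{9031}\right) - - \frac{756}{655}\right)\right) \left(-23225 + 21 \cdot 3\right) = \left(46089 + \left(- \frac{8729}{9031} + \frac{756}{655}\right)\right) \left(-23225 + 63\right) = \left(46089 + \frac{1109941}{5915305}\right) \left(-23162\right) = \frac{272631602086}{5915305} \left(-23162\right) = - \frac{6314693167515932}{5915305}$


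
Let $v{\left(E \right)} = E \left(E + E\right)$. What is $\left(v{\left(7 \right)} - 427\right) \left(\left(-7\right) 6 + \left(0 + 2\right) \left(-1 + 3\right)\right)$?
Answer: $12502$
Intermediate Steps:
$v{\left(E \right)} = 2 E^{2}$ ($v{\left(E \right)} = E 2 E = 2 E^{2}$)
$\left(v{\left(7 \right)} - 427\right) \left(\left(-7\right) 6 + \left(0 + 2\right) \left(-1 + 3\right)\right) = \left(2 \cdot 7^{2} - 427\right) \left(\left(-7\right) 6 + \left(0 + 2\right) \left(-1 + 3\right)\right) = \left(2 \cdot 49 - 427\right) \left(-42 + 2 \cdot 2\right) = \left(98 - 427\right) \left(-42 + 4\right) = \left(-329\right) \left(-38\right) = 12502$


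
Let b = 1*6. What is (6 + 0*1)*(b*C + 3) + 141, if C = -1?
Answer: 123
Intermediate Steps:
b = 6
(6 + 0*1)*(b*C + 3) + 141 = (6 + 0*1)*(6*(-1) + 3) + 141 = (6 + 0)*(-6 + 3) + 141 = 6*(-3) + 141 = -18 + 141 = 123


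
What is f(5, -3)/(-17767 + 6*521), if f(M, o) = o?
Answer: 3/14641 ≈ 0.00020490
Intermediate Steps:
f(5, -3)/(-17767 + 6*521) = -3/(-17767 + 6*521) = -3/(-17767 + 3126) = -3/(-14641) = -3*(-1/14641) = 3/14641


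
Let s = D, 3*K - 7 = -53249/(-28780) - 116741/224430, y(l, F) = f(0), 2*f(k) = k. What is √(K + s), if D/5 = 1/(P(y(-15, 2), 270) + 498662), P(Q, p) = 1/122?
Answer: √42874899873013728128641734413195/3929504689623810 ≈ 1.6663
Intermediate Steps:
f(k) = k/2
y(l, F) = 0 (y(l, F) = (½)*0 = 0)
K = 5380453489/1937728620 (K = 7/3 + (-53249/(-28780) - 116741/224430)/3 = 7/3 + (-53249*(-1/28780) - 116741*1/224430)/3 = 7/3 + (53249/28780 - 116741/224430)/3 = 7/3 + (⅓)*(859086709/645909540) = 7/3 + 859086709/1937728620 = 5380453489/1937728620 ≈ 2.7767)
P(Q, p) = 1/122
D = 122/12167353 (D = 5/(1/122 + 498662) = 5/(60836765/122) = 5*(122/60836765) = 122/12167353 ≈ 1.0027e-5)
s = 122/12167353 ≈ 1.0027e-5
√(K + s) = √(5380453489/1937728620 + 122/12167353) = √(65466113303636257/23577028137742860) = √42874899873013728128641734413195/3929504689623810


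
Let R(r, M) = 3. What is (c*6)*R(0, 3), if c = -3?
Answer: -54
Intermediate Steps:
(c*6)*R(0, 3) = -3*6*3 = -18*3 = -54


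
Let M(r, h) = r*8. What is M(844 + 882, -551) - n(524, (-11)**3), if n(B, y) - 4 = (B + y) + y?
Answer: 15942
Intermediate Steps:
M(r, h) = 8*r
n(B, y) = 4 + B + 2*y (n(B, y) = 4 + ((B + y) + y) = 4 + (B + 2*y) = 4 + B + 2*y)
M(844 + 882, -551) - n(524, (-11)**3) = 8*(844 + 882) - (4 + 524 + 2*(-11)**3) = 8*1726 - (4 + 524 + 2*(-1331)) = 13808 - (4 + 524 - 2662) = 13808 - 1*(-2134) = 13808 + 2134 = 15942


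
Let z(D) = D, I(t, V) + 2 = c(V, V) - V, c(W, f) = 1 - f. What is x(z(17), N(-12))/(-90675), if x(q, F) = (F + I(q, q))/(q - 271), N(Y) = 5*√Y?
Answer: -7/4606290 + I*√3/2303145 ≈ -1.5197e-6 + 7.5204e-7*I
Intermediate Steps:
I(t, V) = -1 - 2*V (I(t, V) = -2 + ((1 - V) - V) = -2 + (1 - 2*V) = -1 - 2*V)
x(q, F) = (-1 + F - 2*q)/(-271 + q) (x(q, F) = (F + (-1 - 2*q))/(q - 271) = (-1 + F - 2*q)/(-271 + q))
x(z(17), N(-12))/(-90675) = ((-1 + 5*√(-12) - 2*17)/(-271 + 17))/(-90675) = ((-1 + 5*(2*I*√3) - 34)/(-254))*(-1/90675) = -(-1 + 10*I*√3 - 34)/254*(-1/90675) = -(-35 + 10*I*√3)/254*(-1/90675) = (35/254 - 5*I*√3/127)*(-1/90675) = -7/4606290 + I*√3/2303145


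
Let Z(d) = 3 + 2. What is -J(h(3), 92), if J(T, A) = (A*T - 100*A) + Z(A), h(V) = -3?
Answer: 9471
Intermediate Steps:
Z(d) = 5
J(T, A) = 5 - 100*A + A*T (J(T, A) = (A*T - 100*A) + 5 = (-100*A + A*T) + 5 = 5 - 100*A + A*T)
-J(h(3), 92) = -(5 - 100*92 + 92*(-3)) = -(5 - 9200 - 276) = -1*(-9471) = 9471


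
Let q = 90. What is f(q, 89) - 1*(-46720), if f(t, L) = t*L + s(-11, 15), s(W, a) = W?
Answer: 54719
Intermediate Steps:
f(t, L) = -11 + L*t (f(t, L) = t*L - 11 = L*t - 11 = -11 + L*t)
f(q, 89) - 1*(-46720) = (-11 + 89*90) - 1*(-46720) = (-11 + 8010) + 46720 = 7999 + 46720 = 54719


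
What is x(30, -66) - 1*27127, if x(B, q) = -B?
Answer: -27157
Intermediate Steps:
x(30, -66) - 1*27127 = -1*30 - 1*27127 = -30 - 27127 = -27157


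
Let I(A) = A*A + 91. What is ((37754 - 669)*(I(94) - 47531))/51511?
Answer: -1431629340/51511 ≈ -27793.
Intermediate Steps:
I(A) = 91 + A**2 (I(A) = A**2 + 91 = 91 + A**2)
((37754 - 669)*(I(94) - 47531))/51511 = ((37754 - 669)*((91 + 94**2) - 47531))/51511 = (37085*((91 + 8836) - 47531))*(1/51511) = (37085*(8927 - 47531))*(1/51511) = (37085*(-38604))*(1/51511) = -1431629340*1/51511 = -1431629340/51511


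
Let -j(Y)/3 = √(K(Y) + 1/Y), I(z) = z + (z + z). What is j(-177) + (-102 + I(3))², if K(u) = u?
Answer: 8649 - I*√5545410/59 ≈ 8649.0 - 39.913*I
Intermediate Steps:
I(z) = 3*z (I(z) = z + 2*z = 3*z)
j(Y) = -3*√(Y + 1/Y)
j(-177) + (-102 + I(3))² = -3*√(-177 + 1/(-177)) + (-102 + 3*3)² = -3*√(-177 - 1/177) + (-102 + 9)² = -I*√5545410/59 + (-93)² = -I*√5545410/59 + 8649 = 8649 - I*√5545410/59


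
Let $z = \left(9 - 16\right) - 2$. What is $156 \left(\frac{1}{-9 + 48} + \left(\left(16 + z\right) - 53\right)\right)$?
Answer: $-7172$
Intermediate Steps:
$z = -9$ ($z = -7 - 2 = -9$)
$156 \left(\frac{1}{-9 + 48} + \left(\left(16 + z\right) - 53\right)\right) = 156 \left(\frac{1}{-9 + 48} + \left(\left(16 - 9\right) - 53\right)\right) = 156 \left(\frac{1}{39} + \left(7 - 53\right)\right) = 156 \left(\frac{1}{39} - 46\right) = 156 \left(- \frac{1793}{39}\right) = -7172$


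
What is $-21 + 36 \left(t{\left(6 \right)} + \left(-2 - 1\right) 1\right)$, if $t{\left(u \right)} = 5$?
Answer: $51$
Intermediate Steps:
$-21 + 36 \left(t{\left(6 \right)} + \left(-2 - 1\right) 1\right) = -21 + 36 \left(5 + \left(-2 - 1\right) 1\right) = -21 + 36 \left(5 - 3\right) = -21 + 36 \cdot 2 = -21 + 72 = 51$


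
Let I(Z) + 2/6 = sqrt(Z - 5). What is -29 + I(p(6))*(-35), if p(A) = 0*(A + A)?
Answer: -52/3 - 35*I*sqrt(5) ≈ -17.333 - 78.262*I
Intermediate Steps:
p(A) = 0 (p(A) = 0*(2*A) = 0)
I(Z) = -1/3 + sqrt(-5 + Z) (I(Z) = -1/3 + sqrt(Z - 5) = -1/3 + sqrt(-5 + Z))
-29 + I(p(6))*(-35) = -29 + (-1/3 + sqrt(-5 + 0))*(-35) = -29 + (-1/3 + sqrt(-5))*(-35) = -29 + (-1/3 + I*sqrt(5))*(-35) = -29 + (35/3 - 35*I*sqrt(5)) = -52/3 - 35*I*sqrt(5)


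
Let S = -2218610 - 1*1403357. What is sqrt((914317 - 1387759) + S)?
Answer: I*sqrt(4095409) ≈ 2023.7*I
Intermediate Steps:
S = -3621967 (S = -2218610 - 1403357 = -3621967)
sqrt((914317 - 1387759) + S) = sqrt((914317 - 1387759) - 3621967) = sqrt(-473442 - 3621967) = sqrt(-4095409) = I*sqrt(4095409)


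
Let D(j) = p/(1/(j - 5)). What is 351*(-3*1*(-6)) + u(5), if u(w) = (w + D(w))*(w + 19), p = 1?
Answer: 6438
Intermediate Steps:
D(j) = -5 + j (D(j) = 1/1/(j - 5) = 1/1/(-5 + j) = 1*(-5 + j) = -5 + j)
u(w) = (-5 + 2*w)*(19 + w) (u(w) = (w + (-5 + w))*(w + 19) = (-5 + 2*w)*(19 + w))
351*(-3*1*(-6)) + u(5) = 351*(-3*1*(-6)) + (-95 + 2*5² + 33*5) = 351*(-3*(-6)) + (-95 + 2*25 + 165) = 351*18 + (-95 + 50 + 165) = 6318 + 120 = 6438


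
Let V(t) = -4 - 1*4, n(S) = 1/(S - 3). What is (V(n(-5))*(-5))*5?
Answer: 200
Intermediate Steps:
n(S) = 1/(-3 + S)
V(t) = -8 (V(t) = -4 - 4 = -8)
(V(n(-5))*(-5))*5 = -8*(-5)*5 = 40*5 = 200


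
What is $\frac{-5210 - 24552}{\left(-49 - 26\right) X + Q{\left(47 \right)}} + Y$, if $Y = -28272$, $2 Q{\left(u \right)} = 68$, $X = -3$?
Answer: $- \frac{7352210}{259} \approx -28387.0$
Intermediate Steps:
$Q{\left(u \right)} = 34$ ($Q{\left(u \right)} = \frac{1}{2} \cdot 68 = 34$)
$\frac{-5210 - 24552}{\left(-49 - 26\right) X + Q{\left(47 \right)}} + Y = \frac{-5210 - 24552}{\left(-49 - 26\right) \left(-3\right) + 34} - 28272 = - \frac{29762}{\left(-75\right) \left(-3\right) + 34} - 28272 = - \frac{29762}{225 + 34} - 28272 = - \frac{29762}{259} - 28272 = - \frac{7352210}{259}$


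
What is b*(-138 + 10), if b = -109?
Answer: 13952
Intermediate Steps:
b*(-138 + 10) = -109*(-138 + 10) = -109*(-128) = 13952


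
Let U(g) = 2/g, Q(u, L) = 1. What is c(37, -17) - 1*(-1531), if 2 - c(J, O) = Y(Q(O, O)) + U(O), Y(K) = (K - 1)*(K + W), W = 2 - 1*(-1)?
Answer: 26063/17 ≈ 1533.1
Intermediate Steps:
W = 3 (W = 2 + 1 = 3)
Y(K) = (-1 + K)*(3 + K) (Y(K) = (K - 1)*(K + 3) = (-1 + K)*(3 + K))
c(J, O) = 2 - 2/O (c(J, O) = 2 - ((-3 + 1² + 2*1) + 2/O) = 2 - ((-3 + 1 + 2) + 2/O) = 2 - (0 + 2/O) = 2 - 2/O)
c(37, -17) - 1*(-1531) = (2 - 2/(-17)) - 1*(-1531) = (2 - 2*(-1/17)) + 1531 = (2 + 2/17) + 1531 = 36/17 + 1531 = 26063/17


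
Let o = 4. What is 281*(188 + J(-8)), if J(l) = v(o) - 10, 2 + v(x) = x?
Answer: 50580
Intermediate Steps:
v(x) = -2 + x
J(l) = -8 (J(l) = (-2 + 4) - 10 = 2 - 10 = -8)
281*(188 + J(-8)) = 281*(188 - 8) = 281*180 = 50580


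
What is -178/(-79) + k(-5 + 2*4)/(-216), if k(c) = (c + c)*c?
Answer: 2057/948 ≈ 2.1698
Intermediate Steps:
k(c) = 2*c² (k(c) = (2*c)*c = 2*c²)
-178/(-79) + k(-5 + 2*4)/(-216) = -178/(-79) + (2*(-5 + 2*4)²)/(-216) = -178*(-1/79) + (2*(-5 + 8)²)*(-1/216) = 178/79 + (2*3²)*(-1/216) = 178/79 + (2*9)*(-1/216) = 178/79 + 18*(-1/216) = 178/79 - 1/12 = 2057/948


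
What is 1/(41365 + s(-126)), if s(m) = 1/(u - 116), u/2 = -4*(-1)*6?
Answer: 68/2812819 ≈ 2.4175e-5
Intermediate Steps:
u = 48 (u = 2*(-4*(-1)*6) = 2*(4*6) = 2*24 = 48)
s(m) = -1/68 (s(m) = 1/(48 - 116) = 1/(-68) = -1/68)
1/(41365 + s(-126)) = 1/(41365 - 1/68) = 1/(2812819/68) = 68/2812819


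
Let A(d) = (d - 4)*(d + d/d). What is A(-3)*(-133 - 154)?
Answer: -4018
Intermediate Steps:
A(d) = (1 + d)*(-4 + d) (A(d) = (-4 + d)*(d + 1) = (-4 + d)*(1 + d) = (1 + d)*(-4 + d))
A(-3)*(-133 - 154) = (-4 + (-3)² - 3*(-3))*(-133 - 154) = (-4 + 9 + 9)*(-287) = 14*(-287) = -4018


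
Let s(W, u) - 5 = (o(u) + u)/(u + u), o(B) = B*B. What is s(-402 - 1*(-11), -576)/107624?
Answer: -565/215248 ≈ -0.0026249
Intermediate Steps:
o(B) = B**2
s(W, u) = 5 + (u + u**2)/(2*u) (s(W, u) = 5 + (u**2 + u)/(u + u) = 5 + (u + u**2)/((2*u)) = 5 + (u + u**2)*(1/(2*u)) = 5 + (u + u**2)/(2*u))
s(-402 - 1*(-11), -576)/107624 = (11/2 + (1/2)*(-576))/107624 = (11/2 - 288)*(1/107624) = -565/2*1/107624 = -565/215248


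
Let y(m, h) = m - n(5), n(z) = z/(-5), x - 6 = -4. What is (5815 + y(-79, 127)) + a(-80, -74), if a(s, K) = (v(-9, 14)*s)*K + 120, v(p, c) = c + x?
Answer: 100577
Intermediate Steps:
x = 2 (x = 6 - 4 = 2)
v(p, c) = 2 + c (v(p, c) = c + 2 = 2 + c)
n(z) = -z/5 (n(z) = z*(-⅕) = -z/5)
a(s, K) = 120 + 16*K*s (a(s, K) = ((2 + 14)*s)*K + 120 = (16*s)*K + 120 = 16*K*s + 120 = 120 + 16*K*s)
y(m, h) = 1 + m (y(m, h) = m - (-1)*5/5 = m - 1*(-1) = m + 1 = 1 + m)
(5815 + y(-79, 127)) + a(-80, -74) = (5815 + (1 - 79)) + (120 + 16*(-74)*(-80)) = (5815 - 78) + (120 + 94720) = 5737 + 94840 = 100577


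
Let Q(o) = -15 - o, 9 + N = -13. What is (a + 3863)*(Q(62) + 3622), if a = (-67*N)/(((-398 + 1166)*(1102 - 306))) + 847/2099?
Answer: 8787054358305755/641588736 ≈ 1.3696e+7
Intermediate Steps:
N = -22 (N = -9 - 13 = -22)
a = 260444371/641588736 (a = (-67*(-22))/(((-398 + 1166)*(1102 - 306))) + 847/2099 = 1474/((768*796)) + 847*(1/2099) = 1474/611328 + 847/2099 = 1474*(1/611328) + 847/2099 = 737/305664 + 847/2099 = 260444371/641588736 ≈ 0.40594)
(a + 3863)*(Q(62) + 3622) = (260444371/641588736 + 3863)*((-15 - 1*62) + 3622) = 2478717731539*((-15 - 62) + 3622)/641588736 = 2478717731539*(-77 + 3622)/641588736 = (2478717731539/641588736)*3545 = 8787054358305755/641588736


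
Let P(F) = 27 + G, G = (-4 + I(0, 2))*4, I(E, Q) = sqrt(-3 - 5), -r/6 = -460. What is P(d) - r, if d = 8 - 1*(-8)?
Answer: -2749 + 8*I*sqrt(2) ≈ -2749.0 + 11.314*I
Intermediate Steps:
r = 2760 (r = -6*(-460) = 2760)
I(E, Q) = 2*I*sqrt(2) (I(E, Q) = sqrt(-8) = 2*I*sqrt(2))
d = 16 (d = 8 + 8 = 16)
G = -16 + 8*I*sqrt(2) (G = (-4 + 2*I*sqrt(2))*4 = -16 + 8*I*sqrt(2) ≈ -16.0 + 11.314*I)
P(F) = 11 + 8*I*sqrt(2) (P(F) = 27 + (-16 + 8*I*sqrt(2)) = 11 + 8*I*sqrt(2))
P(d) - r = (11 + 8*I*sqrt(2)) - 1*2760 = (11 + 8*I*sqrt(2)) - 2760 = -2749 + 8*I*sqrt(2)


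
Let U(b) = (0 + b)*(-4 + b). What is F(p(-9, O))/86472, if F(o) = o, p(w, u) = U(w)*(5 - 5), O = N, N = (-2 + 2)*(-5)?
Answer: 0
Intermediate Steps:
N = 0 (N = 0*(-5) = 0)
O = 0
U(b) = b*(-4 + b)
p(w, u) = 0 (p(w, u) = (w*(-4 + w))*(5 - 5) = (w*(-4 + w))*0 = 0)
F(p(-9, O))/86472 = 0/86472 = 0*(1/86472) = 0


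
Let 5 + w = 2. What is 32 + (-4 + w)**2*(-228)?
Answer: -11140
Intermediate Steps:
w = -3 (w = -5 + 2 = -3)
32 + (-4 + w)**2*(-228) = 32 + (-4 - 3)**2*(-228) = 32 + (-7)**2*(-228) = 32 + 49*(-228) = 32 - 11172 = -11140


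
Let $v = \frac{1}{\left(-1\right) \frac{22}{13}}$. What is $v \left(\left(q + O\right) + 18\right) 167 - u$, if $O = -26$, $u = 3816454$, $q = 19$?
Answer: $- \frac{7635079}{2} \approx -3.8175 \cdot 10^{6}$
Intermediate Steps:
$v = - \frac{13}{22}$ ($v = \frac{1}{\left(-1\right) 22 \cdot \frac{1}{13}} = \frac{1}{\left(-1\right) \frac{22}{13}} = \frac{1}{- \frac{22}{13}} = - \frac{13}{22} \approx -0.59091$)
$v \left(\left(q + O\right) + 18\right) 167 - u = - \frac{13 \left(\left(19 - 26\right) + 18\right)}{22} \cdot 167 - 3816454 = - \frac{13 \left(-7 + 18\right)}{22} \cdot 167 - 3816454 = \left(- \frac{13}{22}\right) 11 \cdot 167 - 3816454 = \left(- \frac{13}{2}\right) 167 - 3816454 = - \frac{2171}{2} - 3816454 = - \frac{7635079}{2}$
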